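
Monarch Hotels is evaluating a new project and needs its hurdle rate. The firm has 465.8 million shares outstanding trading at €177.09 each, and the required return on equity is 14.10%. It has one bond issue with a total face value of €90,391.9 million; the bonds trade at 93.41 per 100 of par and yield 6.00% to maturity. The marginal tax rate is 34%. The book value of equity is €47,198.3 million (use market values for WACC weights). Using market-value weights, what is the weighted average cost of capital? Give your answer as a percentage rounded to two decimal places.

Market value of equity E = 177.09 × 465.8m = 82488.522m. Market value of debt D = 90391.9m × 93.41/100 = 84435.07379m.
Total capital V = 82488.522 + 84435.07379 = 166923.59579.
Equity: weight = 82488.522/166923.59579 = 0.4942; cost = 14.1%.
Bonds outstanding: weight = 84435.07379/166923.59579 = 0.5058; after-tax cost = 6% × (1 − 34%) = 3.9600%.
WACC = 0.4942 × 14.1000% + 0.5058 × 3.9600% = 8.9709%.

8.97%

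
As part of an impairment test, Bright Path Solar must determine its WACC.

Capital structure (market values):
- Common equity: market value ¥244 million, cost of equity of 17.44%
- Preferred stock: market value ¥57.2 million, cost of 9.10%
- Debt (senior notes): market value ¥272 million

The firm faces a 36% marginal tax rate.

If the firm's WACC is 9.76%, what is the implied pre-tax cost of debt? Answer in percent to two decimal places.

4.70%

Total capital V = 244 + 57.2 + 272 = 573.2.
Equity weight = 244/573.2 = 0.4257.
Preferred weight = 57.2/573.2 = 0.0998.
Senior notes weight = 272/573.2 = 0.4745.
Equity contribution = 0.4257 × 17.44% = 7.4239%.
Preferred contribution = 0.0998 × 9.1% = 0.9081%.
Remaining for debt = 9.76% − 8.3320% = 1.4280%.
Rd × (1 − 36%) × 0.4745 = 1.4280%  ⇒  Rd = 4.7022%.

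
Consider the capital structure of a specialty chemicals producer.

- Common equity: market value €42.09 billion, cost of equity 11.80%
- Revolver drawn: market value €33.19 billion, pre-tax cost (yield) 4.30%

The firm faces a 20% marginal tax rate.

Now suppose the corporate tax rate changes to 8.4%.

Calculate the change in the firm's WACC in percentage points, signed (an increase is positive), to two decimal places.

+0.22 pp

Current WACC:
Total capital V = 42.09 + 33.19 = 75.28.
Equity: weight = 42.09/75.28 = 0.5591; cost = 11.8%.
Revolver drawn: weight = 33.19/75.28 = 0.4409; after-tax cost = 4.3% × (1 − 20%) = 3.4400%.
WACC = 0.5591 × 11.8000% + 0.4409 × 3.4400% = 8.1142%.
After the change:
Total capital V = 42.09 + 33.19 = 75.28.
Equity: weight = 42.09/75.28 = 0.5591; cost = 11.8%.
Revolver drawn: weight = 33.19/75.28 = 0.4409; after-tax cost = 4.3% × (1 − 8.4%) = 3.9388%.
WACC = 0.5591 × 11.8000% + 0.4409 × 3.9388% = 8.3341%.
Change in WACC = 8.3341% − 8.1142% = 0.2199 pp.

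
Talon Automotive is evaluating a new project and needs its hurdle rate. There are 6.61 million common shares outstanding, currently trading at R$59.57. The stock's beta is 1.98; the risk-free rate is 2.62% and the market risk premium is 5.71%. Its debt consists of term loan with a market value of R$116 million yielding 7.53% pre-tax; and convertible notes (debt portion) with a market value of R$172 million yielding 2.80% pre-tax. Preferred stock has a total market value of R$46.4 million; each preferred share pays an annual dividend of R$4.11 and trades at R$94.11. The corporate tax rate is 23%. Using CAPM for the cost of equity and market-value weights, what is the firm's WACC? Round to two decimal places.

Cost of equity via CAPM: Re = 2.62% + 1.98 × 5.71% = 13.9258%.
Cost of preferred: Rp = 4.11 / 94.11 = 4.3672%.
Market value of equity E = 59.57 × 6.61m = 393.7577m.
Total capital V = 393.7577 + 46.4 + 116 + 172 = 728.1577.
Equity: weight = 393.7577/728.1577 = 0.5408; cost = 13.9258%.
Preferred: weight = 46.4/728.1577 = 0.0637; cost = 4.3672%.
Term loan: weight = 116/728.1577 = 0.1593; after-tax cost = 7.53% × (1 − 23%) = 5.7981%.
Convertible notes (debt portion): weight = 172/728.1577 = 0.2362; after-tax cost = 2.8% × (1 − 23%) = 2.1560%.
WACC = 0.5408 × 13.9258% + 0.0637 × 4.3672% + 0.1593 × 5.7981% + 0.2362 × 2.1560% = 9.2417%.

9.24%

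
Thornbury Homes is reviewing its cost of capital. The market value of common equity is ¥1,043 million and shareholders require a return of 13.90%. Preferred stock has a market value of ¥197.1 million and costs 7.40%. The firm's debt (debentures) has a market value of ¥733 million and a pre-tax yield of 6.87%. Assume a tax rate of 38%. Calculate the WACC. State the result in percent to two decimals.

9.67%

Total capital V = 1043 + 197.1 + 733 = 1973.1.
Equity: weight = 1043/1973.1 = 0.5286; cost = 13.9%.
Preferred: weight = 197.1/1973.1 = 0.0999; cost = 7.4%.
Debentures: weight = 733/1973.1 = 0.3715; after-tax cost = 6.87% × (1 − 38%) = 4.2594%.
WACC = 0.5286 × 13.9000% + 0.0999 × 7.4000% + 0.3715 × 4.2594% = 9.6692%.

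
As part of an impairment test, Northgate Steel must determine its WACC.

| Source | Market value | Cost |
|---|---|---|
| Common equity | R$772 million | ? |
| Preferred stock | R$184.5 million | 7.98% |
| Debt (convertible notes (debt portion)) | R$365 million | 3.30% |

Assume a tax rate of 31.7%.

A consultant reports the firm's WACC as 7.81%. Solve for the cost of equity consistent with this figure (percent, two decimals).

10.40%

Total capital V = 772 + 184.5 + 365 = 1321.5.
Equity weight = 772/1321.5 = 0.5842.
Preferred weight = 184.5/1321.5 = 0.1396.
Convertible notes (debt portion) weight = 365/1321.5 = 0.2762.
Debt contribution = 0.2762 × 3.3% × (1 − 31.7%) = 0.6225%.
Preferred contribution = 0.1396 × 7.98% = 1.1141%.
Required equity contribution = 7.81% − 1.7367% = 6.0733%.
Re = 6.0733% / 0.5842 = 10.3963%.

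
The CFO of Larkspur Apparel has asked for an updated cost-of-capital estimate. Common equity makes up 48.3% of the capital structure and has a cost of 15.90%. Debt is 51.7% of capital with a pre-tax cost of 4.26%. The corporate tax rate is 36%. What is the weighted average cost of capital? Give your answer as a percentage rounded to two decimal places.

9.09%

After-tax cost of debt = 4.26% × (1 − 36%) = 2.7264%.
WACC = 0.483 × 15.9000% + 0.517 × 2.7264% = 9.0892%.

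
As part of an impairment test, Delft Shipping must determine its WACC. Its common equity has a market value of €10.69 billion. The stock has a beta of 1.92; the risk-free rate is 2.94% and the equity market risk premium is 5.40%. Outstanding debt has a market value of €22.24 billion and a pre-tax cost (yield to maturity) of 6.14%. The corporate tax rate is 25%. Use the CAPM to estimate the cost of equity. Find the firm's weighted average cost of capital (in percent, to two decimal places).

7.43%

Cost of equity via CAPM: Re = 2.94% + 1.92 × 5.4% = 13.3080%.
Total capital V = 10.69 + 22.24 = 32.93.
Equity: weight = 10.69/32.93 = 0.3246; cost = 13.308%.
Debt: weight = 22.24/32.93 = 0.6754; after-tax cost = 6.14% × (1 − 25%) = 4.6050%.
WACC = 0.3246 × 13.3080% + 0.6754 × 4.6050% = 7.4302%.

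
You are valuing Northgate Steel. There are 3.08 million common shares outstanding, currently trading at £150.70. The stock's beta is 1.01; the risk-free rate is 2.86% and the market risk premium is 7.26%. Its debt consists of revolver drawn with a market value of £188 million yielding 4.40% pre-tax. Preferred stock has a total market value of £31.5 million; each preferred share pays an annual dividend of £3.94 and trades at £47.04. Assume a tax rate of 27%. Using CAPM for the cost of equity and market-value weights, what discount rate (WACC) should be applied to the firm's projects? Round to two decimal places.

Cost of equity via CAPM: Re = 2.86% + 1.01 × 7.26% = 10.1926%.
Cost of preferred: Rp = 3.94 / 47.04 = 8.3759%.
Market value of equity E = 150.7 × 3.08m = 464.156m.
Total capital V = 464.156 + 31.5 + 188 = 683.656.
Equity: weight = 464.156/683.656 = 0.6789; cost = 10.1926%.
Preferred: weight = 31.5/683.656 = 0.0461; cost = 8.3759%.
Revolver drawn: weight = 188/683.656 = 0.2750; after-tax cost = 4.4% × (1 − 27%) = 3.2120%.
WACC = 0.6789 × 10.1926% + 0.0461 × 8.3759% + 0.2750 × 3.2120% = 8.1893%.

8.19%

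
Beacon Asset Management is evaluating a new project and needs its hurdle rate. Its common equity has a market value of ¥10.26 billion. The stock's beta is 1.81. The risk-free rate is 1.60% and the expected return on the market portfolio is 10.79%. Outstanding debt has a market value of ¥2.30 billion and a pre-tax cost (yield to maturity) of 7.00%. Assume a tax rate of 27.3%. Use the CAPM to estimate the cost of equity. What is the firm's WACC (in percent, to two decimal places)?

Market risk premium = 10.79% − 1.6% = 9.19%.
Cost of equity via CAPM: Re = 1.6% + 1.81 × 9.19% = 18.2339%.
Total capital V = 10.26 + 2.3 = 12.56.
Equity: weight = 10.26/12.56 = 0.8169; cost = 18.2339%.
Debt: weight = 2.3/12.56 = 0.1831; after-tax cost = 7% × (1 − 27.3%) = 5.0890%.
WACC = 0.8169 × 18.2339% + 0.1831 × 5.0890% = 15.8268%.

15.83%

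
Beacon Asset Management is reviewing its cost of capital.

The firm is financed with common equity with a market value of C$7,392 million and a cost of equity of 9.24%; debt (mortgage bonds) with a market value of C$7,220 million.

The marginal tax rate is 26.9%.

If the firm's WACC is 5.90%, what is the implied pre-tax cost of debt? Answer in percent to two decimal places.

3.39%

Total capital V = 7392 + 7220 = 14612.
Equity weight = 7392/14612 = 0.5059.
Mortgage bonds weight = 7220/14612 = 0.4941.
Equity contribution = 0.5059 × 9.24% = 4.6744%.
Remaining for debt = 5.9% − 4.6744% = 1.2256%.
Rd × (1 − 26.9%) × 0.4941 = 1.2256%  ⇒  Rd = 3.3932%.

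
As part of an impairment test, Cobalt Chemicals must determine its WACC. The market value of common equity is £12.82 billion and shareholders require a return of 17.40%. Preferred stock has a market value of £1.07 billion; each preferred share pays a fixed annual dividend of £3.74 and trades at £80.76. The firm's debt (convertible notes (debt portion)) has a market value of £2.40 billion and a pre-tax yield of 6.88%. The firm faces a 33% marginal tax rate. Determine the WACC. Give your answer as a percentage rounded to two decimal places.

Cost of preferred: Rp = 3.74 / 80.76 = 4.6310%.
Total capital V = 12.82 + 1.07 + 2.4 = 16.29.
Equity: weight = 12.82/16.29 = 0.7870; cost = 17.4%.
Preferred: weight = 1.07/16.29 = 0.0657; cost = 4.631%.
Convertible notes (debt portion): weight = 2.4/16.29 = 0.1473; after-tax cost = 6.88% × (1 − 33%) = 4.6096%.
WACC = 0.7870 × 17.4000% + 0.0657 × 4.6310% + 0.1473 × 4.6096% = 14.6769%.

14.68%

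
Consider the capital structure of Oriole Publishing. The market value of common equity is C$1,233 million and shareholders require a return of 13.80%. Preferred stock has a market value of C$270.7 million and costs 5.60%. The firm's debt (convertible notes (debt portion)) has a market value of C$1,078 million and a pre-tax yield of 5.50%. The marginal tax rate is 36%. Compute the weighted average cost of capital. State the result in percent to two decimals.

Total capital V = 1233 + 270.7 + 1078 = 2581.7.
Equity: weight = 1233/2581.7 = 0.4776; cost = 13.8%.
Preferred: weight = 270.7/2581.7 = 0.1049; cost = 5.6%.
Convertible notes (debt portion): weight = 1078/2581.7 = 0.4176; after-tax cost = 5.5% × (1 − 36%) = 3.5200%.
WACC = 0.4776 × 13.8000% + 0.1049 × 5.6000% + 0.4176 × 3.5200% = 8.6477%.

8.65%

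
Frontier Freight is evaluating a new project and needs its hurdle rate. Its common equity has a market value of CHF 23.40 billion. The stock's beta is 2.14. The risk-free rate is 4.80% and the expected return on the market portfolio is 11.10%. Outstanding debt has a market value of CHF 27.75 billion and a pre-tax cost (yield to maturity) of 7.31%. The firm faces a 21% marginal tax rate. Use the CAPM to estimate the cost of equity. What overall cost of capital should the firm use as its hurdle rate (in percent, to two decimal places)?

11.50%

Market risk premium = 11.1% − 4.8% = 6.3%.
Cost of equity via CAPM: Re = 4.8% + 2.14 × 6.3% = 18.2820%.
Total capital V = 23.4 + 27.75 = 51.15.
Equity: weight = 23.4/51.15 = 0.4575; cost = 18.282%.
Debt: weight = 27.75/51.15 = 0.5425; after-tax cost = 7.31% × (1 − 21%) = 5.7749%.
WACC = 0.4575 × 18.2820% + 0.5425 × 5.7749% = 11.4966%.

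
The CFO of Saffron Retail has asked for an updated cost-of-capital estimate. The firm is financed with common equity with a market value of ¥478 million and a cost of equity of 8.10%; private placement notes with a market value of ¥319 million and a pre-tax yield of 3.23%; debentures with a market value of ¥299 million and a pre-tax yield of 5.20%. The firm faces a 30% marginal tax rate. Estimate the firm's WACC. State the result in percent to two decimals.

Total capital V = 478 + 319 + 299 = 1096.
Equity: weight = 478/1096 = 0.4361; cost = 8.1%.
Private placement notes: weight = 319/1096 = 0.2911; after-tax cost = 3.23% × (1 − 30%) = 2.2610%.
Debentures: weight = 299/1096 = 0.2728; after-tax cost = 5.2% × (1 − 30%) = 3.6400%.
WACC = 0.4361 × 8.1000% + 0.2911 × 2.2610% + 0.2728 × 3.6400% = 5.1838%.

5.18%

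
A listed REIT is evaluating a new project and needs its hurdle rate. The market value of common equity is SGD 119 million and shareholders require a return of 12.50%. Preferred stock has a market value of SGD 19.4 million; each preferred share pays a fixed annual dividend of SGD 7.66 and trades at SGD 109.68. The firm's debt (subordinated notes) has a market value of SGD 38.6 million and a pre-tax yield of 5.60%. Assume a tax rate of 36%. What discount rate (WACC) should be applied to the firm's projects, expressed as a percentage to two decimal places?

Cost of preferred: Rp = 7.66 / 109.68 = 6.9840%.
Total capital V = 119 + 19.4 + 38.6 = 177.
Equity: weight = 119/177 = 0.6723; cost = 12.5%.
Preferred: weight = 19.4/177 = 0.1096; cost = 6.984%.
Subordinated notes: weight = 38.6/177 = 0.2181; after-tax cost = 5.6% × (1 − 36%) = 3.5840%.
WACC = 0.6723 × 12.5000% + 0.1096 × 6.9840% + 0.2181 × 3.5840% = 9.9510%.

9.95%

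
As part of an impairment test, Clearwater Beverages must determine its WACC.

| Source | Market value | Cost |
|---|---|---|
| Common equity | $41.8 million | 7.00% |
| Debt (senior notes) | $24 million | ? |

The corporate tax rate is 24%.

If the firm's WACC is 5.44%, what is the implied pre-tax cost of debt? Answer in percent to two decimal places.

3.58%

Total capital V = 41.8 + 24 = 65.8.
Equity weight = 41.8/65.8 = 0.6353.
Senior notes weight = 24/65.8 = 0.3647.
Equity contribution = 0.6353 × 7% = 4.4468%.
Remaining for debt = 5.44% − 4.4468% = 0.9932%.
Rd × (1 − 24%) × 0.3647 = 0.9932%  ⇒  Rd = 3.5829%.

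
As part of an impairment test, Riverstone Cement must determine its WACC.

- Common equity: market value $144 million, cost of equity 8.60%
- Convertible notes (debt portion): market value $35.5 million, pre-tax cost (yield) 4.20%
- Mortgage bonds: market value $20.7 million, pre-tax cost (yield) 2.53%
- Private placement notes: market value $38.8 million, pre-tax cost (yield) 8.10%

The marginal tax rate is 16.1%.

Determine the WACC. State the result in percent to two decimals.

Total capital V = 144 + 35.5 + 20.7 + 38.8 = 239.
Equity: weight = 144/239 = 0.6025; cost = 8.6%.
Convertible notes (debt portion): weight = 35.5/239 = 0.1485; after-tax cost = 4.2% × (1 − 16.1%) = 3.5238%.
Mortgage bonds: weight = 20.7/239 = 0.0866; after-tax cost = 2.53% × (1 − 16.1%) = 2.1227%.
Private placement notes: weight = 38.8/239 = 0.1623; after-tax cost = 8.1% × (1 − 16.1%) = 6.7959%.
WACC = 0.6025 × 8.6000% + 0.1485 × 3.5238% + 0.0866 × 2.1227% + 0.1623 × 6.7959% = 6.9921%.

6.99%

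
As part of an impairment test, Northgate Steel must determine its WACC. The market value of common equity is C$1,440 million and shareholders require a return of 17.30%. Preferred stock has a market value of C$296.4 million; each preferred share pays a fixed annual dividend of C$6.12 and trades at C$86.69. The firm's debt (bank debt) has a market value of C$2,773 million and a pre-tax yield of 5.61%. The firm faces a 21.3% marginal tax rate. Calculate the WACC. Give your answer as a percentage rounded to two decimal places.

8.70%

Cost of preferred: Rp = 6.12 / 86.69 = 7.0596%.
Total capital V = 1440 + 296.4 + 2773 = 4509.4.
Equity: weight = 1440/4509.4 = 0.3193; cost = 17.3%.
Preferred: weight = 296.4/4509.4 = 0.0657; cost = 7.0596%.
Bank debt: weight = 2773/4509.4 = 0.6149; after-tax cost = 5.61% × (1 − 21.3%) = 4.4151%.
WACC = 0.3193 × 17.3000% + 0.0657 × 7.0596% + 0.6149 × 4.4151% = 8.7035%.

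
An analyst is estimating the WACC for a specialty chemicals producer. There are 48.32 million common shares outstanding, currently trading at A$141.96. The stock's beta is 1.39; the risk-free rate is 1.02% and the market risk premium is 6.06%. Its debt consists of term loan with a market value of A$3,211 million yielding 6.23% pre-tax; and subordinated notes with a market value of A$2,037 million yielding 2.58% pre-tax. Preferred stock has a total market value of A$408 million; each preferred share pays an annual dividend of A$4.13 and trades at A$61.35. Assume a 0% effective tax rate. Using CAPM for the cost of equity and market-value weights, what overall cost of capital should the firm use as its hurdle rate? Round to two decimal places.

Cost of equity via CAPM: Re = 1.02% + 1.39 × 6.06% = 9.4434%.
Cost of preferred: Rp = 4.13 / 61.35 = 6.7319%.
Market value of equity E = 141.96 × 48.32m = 6859.5072m.
Total capital V = 6859.5072 + 408 + 3211 + 2037 = 12515.5072.
Equity: weight = 6859.5072/12515.5072 = 0.5481; cost = 9.4434%.
Preferred: weight = 408/12515.5072 = 0.0326; cost = 6.7319%.
Term loan: weight = 3211/12515.5072 = 0.2566; after-tax cost = 6.23% × (1 − 0%) = 6.2300%.
Subordinated notes: weight = 2037/12515.5072 = 0.1628; after-tax cost = 2.58% × (1 − 0%) = 2.5800%.
WACC = 0.5481 × 9.4434% + 0.0326 × 6.7319% + 0.2566 × 6.2300% + 0.1628 × 2.5800% = 7.4135%.

7.41%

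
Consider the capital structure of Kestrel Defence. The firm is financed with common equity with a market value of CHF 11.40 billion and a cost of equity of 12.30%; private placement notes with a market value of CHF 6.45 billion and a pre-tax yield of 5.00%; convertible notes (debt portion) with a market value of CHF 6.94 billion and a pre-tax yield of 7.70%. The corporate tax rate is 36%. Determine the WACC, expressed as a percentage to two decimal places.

Total capital V = 11.4 + 6.45 + 6.94 = 24.79.
Equity: weight = 11.4/24.79 = 0.4599; cost = 12.3%.
Private placement notes: weight = 6.45/24.79 = 0.2602; after-tax cost = 5% × (1 − 36%) = 3.2000%.
Convertible notes (debt portion): weight = 6.94/24.79 = 0.2800; after-tax cost = 7.7% × (1 − 36%) = 4.9280%.
WACC = 0.4599 × 12.3000% + 0.2602 × 3.2000% + 0.2800 × 4.9280% = 7.8685%.

7.87%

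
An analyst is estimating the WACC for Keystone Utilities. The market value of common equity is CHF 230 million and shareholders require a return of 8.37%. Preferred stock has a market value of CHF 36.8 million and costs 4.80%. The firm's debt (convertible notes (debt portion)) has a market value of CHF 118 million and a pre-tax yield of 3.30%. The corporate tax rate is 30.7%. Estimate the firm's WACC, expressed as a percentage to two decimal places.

6.16%

Total capital V = 230 + 36.8 + 118 = 384.8.
Equity: weight = 230/384.8 = 0.5977; cost = 8.37%.
Preferred: weight = 36.8/384.8 = 0.0956; cost = 4.8%.
Convertible notes (debt portion): weight = 118/384.8 = 0.3067; after-tax cost = 3.3% × (1 − 30.7%) = 2.2869%.
WACC = 0.5977 × 8.3700% + 0.0956 × 4.8000% + 0.3067 × 2.2869% = 6.1632%.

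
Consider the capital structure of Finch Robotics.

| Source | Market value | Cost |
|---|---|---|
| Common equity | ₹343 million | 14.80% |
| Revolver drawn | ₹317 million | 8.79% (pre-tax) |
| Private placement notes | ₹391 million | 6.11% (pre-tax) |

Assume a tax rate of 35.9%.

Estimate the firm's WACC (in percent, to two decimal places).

7.99%

Total capital V = 343 + 317 + 391 = 1051.
Equity: weight = 343/1051 = 0.3264; cost = 14.8%.
Revolver drawn: weight = 317/1051 = 0.3016; after-tax cost = 8.79% × (1 − 35.9%) = 5.6344%.
Private placement notes: weight = 391/1051 = 0.3720; after-tax cost = 6.11% × (1 − 35.9%) = 3.9165%.
WACC = 0.3264 × 14.8000% + 0.3016 × 5.6344% + 0.3720 × 3.9165% = 7.9865%.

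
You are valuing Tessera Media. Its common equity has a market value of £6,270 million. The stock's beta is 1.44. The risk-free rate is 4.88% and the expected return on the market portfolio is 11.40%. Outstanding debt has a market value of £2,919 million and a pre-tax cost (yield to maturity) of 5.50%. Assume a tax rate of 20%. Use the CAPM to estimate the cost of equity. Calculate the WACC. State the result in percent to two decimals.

11.13%

Market risk premium = 11.4% − 4.88% = 6.52%.
Cost of equity via CAPM: Re = 4.88% + 1.44 × 6.52% = 14.2688%.
Total capital V = 6270 + 2919 = 9189.
Equity: weight = 6270/9189 = 0.6823; cost = 14.2688%.
Debt: weight = 2919/9189 = 0.3177; after-tax cost = 5.5% × (1 − 20%) = 4.4000%.
WACC = 0.6823 × 14.2688% + 0.3177 × 4.4000% = 11.1339%.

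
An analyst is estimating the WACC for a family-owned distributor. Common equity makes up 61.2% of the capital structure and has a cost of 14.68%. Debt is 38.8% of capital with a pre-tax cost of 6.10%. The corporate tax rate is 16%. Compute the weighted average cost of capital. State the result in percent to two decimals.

10.97%

After-tax cost of debt = 6.1% × (1 − 16%) = 5.1240%.
WACC = 0.612 × 14.6800% + 0.388 × 5.1240% = 10.9723%.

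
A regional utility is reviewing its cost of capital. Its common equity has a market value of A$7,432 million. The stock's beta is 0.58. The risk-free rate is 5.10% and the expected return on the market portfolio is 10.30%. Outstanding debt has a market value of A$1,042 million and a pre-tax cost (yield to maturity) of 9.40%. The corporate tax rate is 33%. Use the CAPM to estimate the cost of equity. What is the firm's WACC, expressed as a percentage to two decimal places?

Market risk premium = 10.3% − 5.1% = 5.2%.
Cost of equity via CAPM: Re = 5.1% + 0.58 × 5.2% = 8.1160%.
Total capital V = 7432 + 1042 = 8474.
Equity: weight = 7432/8474 = 0.8770; cost = 8.116%.
Debt: weight = 1042/8474 = 0.1230; after-tax cost = 9.4% × (1 − 33%) = 6.2980%.
WACC = 0.8770 × 8.1160% + 0.1230 × 6.2980% = 7.8925%.

7.89%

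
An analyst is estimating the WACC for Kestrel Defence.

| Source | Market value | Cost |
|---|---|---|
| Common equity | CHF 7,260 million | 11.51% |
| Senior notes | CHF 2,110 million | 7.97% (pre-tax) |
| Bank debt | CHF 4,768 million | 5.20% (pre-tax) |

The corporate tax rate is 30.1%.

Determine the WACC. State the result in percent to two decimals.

7.97%

Total capital V = 7260 + 2110 + 4768 = 14138.
Equity: weight = 7260/14138 = 0.5135; cost = 11.51%.
Senior notes: weight = 2110/14138 = 0.1492; after-tax cost = 7.97% × (1 − 30.1%) = 5.5710%.
Bank debt: weight = 4768/14138 = 0.3372; after-tax cost = 5.2% × (1 − 30.1%) = 3.6348%.
WACC = 0.5135 × 11.5100% + 0.1492 × 5.5710% + 0.3372 × 3.6348% = 7.9678%.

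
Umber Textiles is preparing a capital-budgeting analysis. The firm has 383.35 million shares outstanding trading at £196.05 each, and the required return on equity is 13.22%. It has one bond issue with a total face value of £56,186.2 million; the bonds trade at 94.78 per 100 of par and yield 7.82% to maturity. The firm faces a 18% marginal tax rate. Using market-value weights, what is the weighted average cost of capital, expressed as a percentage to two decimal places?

Market value of equity E = 196.05 × 383.35m = 75155.7675m. Market value of debt D = 56186.2m × 94.78/100 = 53253.28036m.
Total capital V = 75155.7675 + 53253.28036 = 128409.04786.
Equity: weight = 75155.7675/128409.04786 = 0.5853; cost = 13.22%.
Bonds outstanding: weight = 53253.28036/128409.04786 = 0.4147; after-tax cost = 7.82% × (1 − 18%) = 6.4124%.
WACC = 0.5853 × 13.2200% + 0.4147 × 6.4124% = 10.3968%.

10.40%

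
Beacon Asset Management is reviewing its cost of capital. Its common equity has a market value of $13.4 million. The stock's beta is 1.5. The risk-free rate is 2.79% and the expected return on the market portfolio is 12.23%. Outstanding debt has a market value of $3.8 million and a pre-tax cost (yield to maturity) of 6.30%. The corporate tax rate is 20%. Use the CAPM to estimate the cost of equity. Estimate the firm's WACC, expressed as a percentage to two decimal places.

14.32%

Market risk premium = 12.23% − 2.79% = 9.44%.
Cost of equity via CAPM: Re = 2.79% + 1.5 × 9.44% = 16.9500%.
Total capital V = 13.4 + 3.8 = 17.2.
Equity: weight = 13.4/17.2 = 0.7791; cost = 16.95%.
Debt: weight = 3.8/17.2 = 0.2209; after-tax cost = 6.3% × (1 − 20%) = 5.0400%.
WACC = 0.7791 × 16.9500% + 0.2209 × 5.0400% = 14.3187%.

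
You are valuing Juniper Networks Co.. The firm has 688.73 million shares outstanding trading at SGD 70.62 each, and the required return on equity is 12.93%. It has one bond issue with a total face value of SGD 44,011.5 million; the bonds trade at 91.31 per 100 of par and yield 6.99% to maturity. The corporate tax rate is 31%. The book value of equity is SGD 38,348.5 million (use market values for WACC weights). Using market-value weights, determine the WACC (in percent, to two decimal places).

Market value of equity E = 70.62 × 688.73m = 48638.1126m. Market value of debt D = 44011.5m × 91.31/100 = 40186.90065m.
Total capital V = 48638.1126 + 40186.90065 = 88825.01325.
Equity: weight = 48638.1126/88825.01325 = 0.5476; cost = 12.93%.
Bonds outstanding: weight = 40186.90065/88825.01325 = 0.4524; after-tax cost = 6.99% × (1 − 31%) = 4.8231%.
WACC = 0.5476 × 12.9300% + 0.4524 × 4.8231% = 9.2622%.

9.26%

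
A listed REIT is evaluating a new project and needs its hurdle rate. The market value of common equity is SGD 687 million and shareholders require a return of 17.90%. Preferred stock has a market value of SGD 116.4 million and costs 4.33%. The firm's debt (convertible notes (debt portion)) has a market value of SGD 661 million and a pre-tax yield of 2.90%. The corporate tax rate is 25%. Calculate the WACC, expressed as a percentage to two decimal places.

Total capital V = 687 + 116.4 + 661 = 1464.4.
Equity: weight = 687/1464.4 = 0.4691; cost = 17.9%.
Preferred: weight = 116.4/1464.4 = 0.0795; cost = 4.33%.
Convertible notes (debt portion): weight = 661/1464.4 = 0.4514; after-tax cost = 2.9% × (1 − 25%) = 2.1750%.
WACC = 0.4691 × 17.9000% + 0.0795 × 4.3300% + 0.4514 × 2.1750% = 9.7234%.

9.72%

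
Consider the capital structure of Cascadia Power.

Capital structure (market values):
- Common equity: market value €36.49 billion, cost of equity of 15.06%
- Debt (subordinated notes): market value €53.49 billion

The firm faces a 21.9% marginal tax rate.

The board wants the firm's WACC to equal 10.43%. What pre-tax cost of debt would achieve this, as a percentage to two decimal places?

Total capital V = 36.49 + 53.49 = 89.98.
Equity weight = 36.49/89.98 = 0.4055.
Subordinated notes weight = 53.49/89.98 = 0.5945.
Equity contribution = 0.4055 × 15.06% = 6.1074%.
Remaining for debt = 10.43% − 6.1074% = 4.3226%.
Rd × (1 − 21.9%) × 0.5945 = 4.3226%  ⇒  Rd = 9.3105%.

9.31%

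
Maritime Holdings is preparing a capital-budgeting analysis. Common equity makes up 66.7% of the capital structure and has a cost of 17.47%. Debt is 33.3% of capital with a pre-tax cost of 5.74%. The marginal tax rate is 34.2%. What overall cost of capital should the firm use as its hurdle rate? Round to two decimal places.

12.91%

After-tax cost of debt = 5.74% × (1 − 34.2%) = 3.7769%.
WACC = 0.667 × 17.4700% + 0.333 × 3.7769% = 12.9102%.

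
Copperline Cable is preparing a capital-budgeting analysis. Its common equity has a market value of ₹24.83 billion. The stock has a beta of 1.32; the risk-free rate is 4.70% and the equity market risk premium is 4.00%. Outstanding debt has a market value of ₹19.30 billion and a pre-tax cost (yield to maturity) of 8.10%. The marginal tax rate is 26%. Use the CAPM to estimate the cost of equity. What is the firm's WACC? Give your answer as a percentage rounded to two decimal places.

8.24%

Cost of equity via CAPM: Re = 4.7% + 1.32 × 4.0% = 9.9800%.
Total capital V = 24.83 + 19.3 = 44.13.
Equity: weight = 24.83/44.13 = 0.5627; cost = 9.98%.
Debt: weight = 19.3/44.13 = 0.4373; after-tax cost = 8.1% × (1 − 26%) = 5.9940%.
WACC = 0.5627 × 9.9800% + 0.4373 × 5.9940% = 8.2367%.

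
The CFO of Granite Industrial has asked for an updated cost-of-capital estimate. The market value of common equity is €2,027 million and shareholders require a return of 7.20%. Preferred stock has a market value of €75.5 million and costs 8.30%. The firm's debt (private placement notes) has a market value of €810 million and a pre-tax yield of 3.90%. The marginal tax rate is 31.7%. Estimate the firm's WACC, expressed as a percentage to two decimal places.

5.97%

Total capital V = 2027 + 75.5 + 810 = 2912.5.
Equity: weight = 2027/2912.5 = 0.6960; cost = 7.2%.
Preferred: weight = 75.5/2912.5 = 0.0259; cost = 8.3%.
Private placement notes: weight = 810/2912.5 = 0.2781; after-tax cost = 3.9% × (1 − 31.7%) = 2.6637%.
WACC = 0.6960 × 7.2000% + 0.0259 × 8.3000% + 0.2781 × 2.6637% = 5.9669%.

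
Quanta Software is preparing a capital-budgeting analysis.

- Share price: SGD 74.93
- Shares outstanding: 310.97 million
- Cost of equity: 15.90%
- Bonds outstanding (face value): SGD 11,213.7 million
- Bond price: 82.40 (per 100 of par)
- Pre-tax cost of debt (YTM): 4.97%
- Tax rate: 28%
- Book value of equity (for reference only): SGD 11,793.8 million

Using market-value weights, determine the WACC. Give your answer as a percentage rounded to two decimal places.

12.40%

Market value of equity E = 74.93 × 310.97m = 23300.9821m. Market value of debt D = 11213.7m × 82.4/100 = 9240.0888m.
Total capital V = 23300.9821 + 9240.0888 = 32541.0709.
Equity: weight = 23300.9821/32541.0709 = 0.7160; cost = 15.9%.
Bonds outstanding: weight = 9240.0888/32541.0709 = 0.2840; after-tax cost = 4.97% × (1 − 28%) = 3.5784%.
WACC = 0.7160 × 15.9000% + 0.2840 × 3.5784% = 12.4013%.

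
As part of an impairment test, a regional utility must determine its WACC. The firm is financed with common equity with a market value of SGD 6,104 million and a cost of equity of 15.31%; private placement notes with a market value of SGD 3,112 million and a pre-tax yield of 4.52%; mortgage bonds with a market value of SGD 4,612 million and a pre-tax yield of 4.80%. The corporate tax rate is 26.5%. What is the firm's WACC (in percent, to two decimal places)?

Total capital V = 6104 + 3112 + 4612 = 13828.
Equity: weight = 6104/13828 = 0.4414; cost = 15.31%.
Private placement notes: weight = 3112/13828 = 0.2251; after-tax cost = 4.52% × (1 − 26.5%) = 3.3222%.
Mortgage bonds: weight = 4612/13828 = 0.3335; after-tax cost = 4.8% × (1 − 26.5%) = 3.5280%.
WACC = 0.4414 × 15.3100% + 0.2251 × 3.3222% + 0.3335 × 3.5280% = 8.6825%.

8.68%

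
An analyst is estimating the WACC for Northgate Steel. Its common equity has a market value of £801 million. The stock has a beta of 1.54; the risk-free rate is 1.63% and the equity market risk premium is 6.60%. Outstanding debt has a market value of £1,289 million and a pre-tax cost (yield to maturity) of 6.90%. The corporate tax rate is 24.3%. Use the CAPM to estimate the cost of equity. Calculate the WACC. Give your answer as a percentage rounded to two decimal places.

Cost of equity via CAPM: Re = 1.63% + 1.54 × 6.6% = 11.7940%.
Total capital V = 801 + 1289 = 2090.
Equity: weight = 801/2090 = 0.3833; cost = 11.794%.
Debt: weight = 1289/2090 = 0.6167; after-tax cost = 6.9% × (1 − 24.3%) = 5.2233%.
WACC = 0.3833 × 11.7940% + 0.6167 × 5.2233% = 7.7415%.

7.74%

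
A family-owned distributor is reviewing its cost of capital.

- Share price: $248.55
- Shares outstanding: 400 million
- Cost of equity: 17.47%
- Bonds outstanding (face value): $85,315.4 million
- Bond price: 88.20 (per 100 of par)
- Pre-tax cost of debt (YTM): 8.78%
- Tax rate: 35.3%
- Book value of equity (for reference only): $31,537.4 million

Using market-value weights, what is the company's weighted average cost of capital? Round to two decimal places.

Market value of equity E = 248.55 × 400m = 99420m. Market value of debt D = 85315.4m × 88.2/100 = 75248.1828m.
Total capital V = 99420 + 75248.1828 = 174668.1828.
Equity: weight = 99420/174668.1828 = 0.5692; cost = 17.47%.
Bonds outstanding: weight = 75248.1828/174668.1828 = 0.4308; after-tax cost = 8.78% × (1 − 35.3%) = 5.6807%.
WACC = 0.5692 × 17.4700% + 0.4308 × 5.6807% = 12.3911%.

12.39%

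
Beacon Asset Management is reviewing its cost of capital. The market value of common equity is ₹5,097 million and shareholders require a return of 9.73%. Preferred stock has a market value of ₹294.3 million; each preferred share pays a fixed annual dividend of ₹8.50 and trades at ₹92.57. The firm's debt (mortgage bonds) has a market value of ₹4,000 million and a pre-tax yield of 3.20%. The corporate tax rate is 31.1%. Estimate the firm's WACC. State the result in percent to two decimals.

Cost of preferred: Rp = 8.5 / 92.57 = 9.1822%.
Total capital V = 5097 + 294.3 + 4000 = 9391.3.
Equity: weight = 5097/9391.3 = 0.5427; cost = 9.73%.
Preferred: weight = 294.3/9391.3 = 0.0313; cost = 9.1822%.
Mortgage bonds: weight = 4000/9391.3 = 0.4259; after-tax cost = 3.2% × (1 − 31.1%) = 2.2048%.
WACC = 0.5427 × 9.7300% + 0.0313 × 9.1822% + 0.4259 × 2.2048% = 6.5077%.

6.51%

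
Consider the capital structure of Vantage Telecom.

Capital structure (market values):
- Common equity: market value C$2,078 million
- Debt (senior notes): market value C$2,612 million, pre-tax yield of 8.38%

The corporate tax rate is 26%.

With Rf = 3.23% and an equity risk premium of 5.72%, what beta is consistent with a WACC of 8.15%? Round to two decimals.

1.29

Total capital V = 2078 + 2612 = 4690.
Equity weight = 2078/4690 = 0.4431.
Senior notes weight = 2612/4690 = 0.5569.
Debt contribution = 0.5569 × 8.38% × (1 − 26%) = 3.4536%.
Required equity contribution = 8.15% − 3.4536% = 4.6964%  ⇒  Re = 10.5996%.
CAPM: 10.5996% = 3.23% + β × 5.72%  ⇒  β = 1.2884.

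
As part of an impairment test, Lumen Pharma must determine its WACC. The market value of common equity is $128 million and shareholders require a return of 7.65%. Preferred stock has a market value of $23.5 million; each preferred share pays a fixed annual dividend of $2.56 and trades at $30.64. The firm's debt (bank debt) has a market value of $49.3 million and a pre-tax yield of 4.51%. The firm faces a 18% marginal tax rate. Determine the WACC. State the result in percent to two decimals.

6.76%

Cost of preferred: Rp = 2.56 / 30.64 = 8.3551%.
Total capital V = 128 + 23.5 + 49.3 = 200.8.
Equity: weight = 128/200.8 = 0.6375; cost = 7.65%.
Preferred: weight = 23.5/200.8 = 0.1170; cost = 8.3551%.
Bank debt: weight = 49.3/200.8 = 0.2455; after-tax cost = 4.51% × (1 − 18%) = 3.6982%.
WACC = 0.6375 × 7.6500% + 0.1170 × 8.3551% + 0.2455 × 3.6982% = 6.7623%.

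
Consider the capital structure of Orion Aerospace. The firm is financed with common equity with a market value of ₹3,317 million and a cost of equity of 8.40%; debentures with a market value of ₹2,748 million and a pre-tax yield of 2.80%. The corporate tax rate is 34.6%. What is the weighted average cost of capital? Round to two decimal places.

5.42%

Total capital V = 3317 + 2748 = 6065.
Equity: weight = 3317/6065 = 0.5469; cost = 8.4%.
Debentures: weight = 2748/6065 = 0.4531; after-tax cost = 2.8% × (1 − 34.6%) = 1.8312%.
WACC = 0.5469 × 8.4000% + 0.4531 × 1.8312% = 5.4237%.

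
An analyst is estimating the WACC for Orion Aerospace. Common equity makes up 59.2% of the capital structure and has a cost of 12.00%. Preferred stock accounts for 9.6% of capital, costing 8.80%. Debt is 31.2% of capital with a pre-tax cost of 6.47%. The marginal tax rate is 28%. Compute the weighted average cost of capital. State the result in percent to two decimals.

9.40%

After-tax cost of debt = 6.47% × (1 − 28%) = 4.6584%.
WACC = 0.592 × 12.0000% + 0.096 × 8.8000% + 0.312 × 4.6584% = 9.4022%.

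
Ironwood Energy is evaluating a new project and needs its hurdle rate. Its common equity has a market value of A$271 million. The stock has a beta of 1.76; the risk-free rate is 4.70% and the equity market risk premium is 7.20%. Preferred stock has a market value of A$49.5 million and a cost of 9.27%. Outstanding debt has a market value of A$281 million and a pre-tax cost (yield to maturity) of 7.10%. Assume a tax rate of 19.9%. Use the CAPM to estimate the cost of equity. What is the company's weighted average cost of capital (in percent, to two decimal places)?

11.25%

Cost of equity via CAPM: Re = 4.7% + 1.76 × 7.2% = 17.3720%.
Total capital V = 271 + 49.5 + 281 = 601.5.
Equity: weight = 271/601.5 = 0.4505; cost = 17.372%.
Preferred: weight = 49.5/601.5 = 0.0823; cost = 9.27%.
Debt: weight = 281/601.5 = 0.4672; after-tax cost = 7.1% × (1 − 19.9%) = 5.6871%.
WACC = 0.4505 × 17.3720% + 0.0823 × 9.2700% + 0.4672 × 5.6871% = 11.2465%.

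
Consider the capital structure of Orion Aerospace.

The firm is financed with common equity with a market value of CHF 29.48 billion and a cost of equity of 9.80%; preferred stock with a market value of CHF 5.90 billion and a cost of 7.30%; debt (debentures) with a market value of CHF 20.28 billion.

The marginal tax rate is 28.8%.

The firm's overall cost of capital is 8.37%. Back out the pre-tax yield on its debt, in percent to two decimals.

9.27%

Total capital V = 29.48 + 5.9 + 20.28 = 55.66.
Equity weight = 29.48/55.66 = 0.5296.
Preferred weight = 5.9/55.66 = 0.1060.
Debentures weight = 20.28/55.66 = 0.3644.
Equity contribution = 0.5296 × 9.8% = 5.1905%.
Preferred contribution = 0.1060 × 7.3% = 0.7738%.
Remaining for debt = 8.37% − 5.9643% = 2.4057%.
Rd × (1 − 28.8%) × 0.3644 = 2.4057%  ⇒  Rd = 9.2733%.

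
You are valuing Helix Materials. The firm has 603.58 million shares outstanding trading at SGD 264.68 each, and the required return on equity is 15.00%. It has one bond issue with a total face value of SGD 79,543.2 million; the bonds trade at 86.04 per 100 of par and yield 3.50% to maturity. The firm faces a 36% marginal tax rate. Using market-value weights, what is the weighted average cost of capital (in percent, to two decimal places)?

Market value of equity E = 264.68 × 603.58m = 159755.5544m. Market value of debt D = 79543.2m × 86.04/100 = 68438.96928m.
Total capital V = 159755.5544 + 68438.96928 = 228194.52368.
Equity: weight = 159755.5544/228194.52368 = 0.7001; cost = 15%.
Bonds outstanding: weight = 68438.96928/228194.52368 = 0.2999; after-tax cost = 3.5% × (1 − 36%) = 2.2400%.
WACC = 0.7001 × 15.0000% + 0.2999 × 2.2400% = 11.1731%.

11.17%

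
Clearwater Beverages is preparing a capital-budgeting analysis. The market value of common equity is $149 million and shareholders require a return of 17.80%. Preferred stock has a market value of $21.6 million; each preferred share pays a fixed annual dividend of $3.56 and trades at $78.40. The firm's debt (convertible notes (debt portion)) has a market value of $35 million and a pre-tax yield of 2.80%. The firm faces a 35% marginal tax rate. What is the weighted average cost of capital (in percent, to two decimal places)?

Cost of preferred: Rp = 3.56 / 78.4 = 4.5408%.
Total capital V = 149 + 21.6 + 35 = 205.6.
Equity: weight = 149/205.6 = 0.7247; cost = 17.8%.
Preferred: weight = 21.6/205.6 = 0.1051; cost = 4.5408%.
Convertible notes (debt portion): weight = 35/205.6 = 0.1702; after-tax cost = 2.8% × (1 − 35%) = 1.8200%.
WACC = 0.7247 × 17.8000% + 0.1051 × 4.5408% + 0.1702 × 1.8200% = 13.6867%.

13.69%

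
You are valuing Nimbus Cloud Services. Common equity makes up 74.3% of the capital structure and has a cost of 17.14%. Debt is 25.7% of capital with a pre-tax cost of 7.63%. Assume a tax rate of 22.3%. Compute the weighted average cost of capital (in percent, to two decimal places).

After-tax cost of debt = 7.63% × (1 − 22.3%) = 5.9285%.
WACC = 0.743 × 17.1400% + 0.257 × 5.9285% = 14.2586%.

14.26%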